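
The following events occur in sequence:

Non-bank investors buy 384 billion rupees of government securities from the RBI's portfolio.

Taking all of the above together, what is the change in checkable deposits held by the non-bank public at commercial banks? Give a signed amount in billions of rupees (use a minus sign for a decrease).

-384 billion

Asset sale (to non-banks) 384 billion rupees: non-bank counterparties' bank balances fall → −384B.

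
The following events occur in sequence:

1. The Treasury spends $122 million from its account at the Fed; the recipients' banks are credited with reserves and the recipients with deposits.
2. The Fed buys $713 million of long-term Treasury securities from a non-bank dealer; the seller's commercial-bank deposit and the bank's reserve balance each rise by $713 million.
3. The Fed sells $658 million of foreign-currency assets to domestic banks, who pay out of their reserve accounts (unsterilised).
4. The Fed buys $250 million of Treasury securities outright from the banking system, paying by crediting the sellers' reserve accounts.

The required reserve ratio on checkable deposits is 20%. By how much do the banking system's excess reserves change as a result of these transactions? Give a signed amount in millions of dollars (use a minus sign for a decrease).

+$260 million

Government spending $122 million: reserves +$122M, deposits +$122M.
Asset purchase (from non-banks) $713 million: reserves +$713M, deposits +$713M.
FX sale $658 million: reserves −$658M, deposits 0.
OMO purchase (from banks) $250 million: reserves +$250M, deposits 0.
Totals: Δreserves = +$427M, Δdeposits = +$835M.
Δrequired reserves = 20% × +$835M = +$167M.
Δexcess reserves = Δreserves − Δrequired = +$427M − (+$167M) = +$260 million.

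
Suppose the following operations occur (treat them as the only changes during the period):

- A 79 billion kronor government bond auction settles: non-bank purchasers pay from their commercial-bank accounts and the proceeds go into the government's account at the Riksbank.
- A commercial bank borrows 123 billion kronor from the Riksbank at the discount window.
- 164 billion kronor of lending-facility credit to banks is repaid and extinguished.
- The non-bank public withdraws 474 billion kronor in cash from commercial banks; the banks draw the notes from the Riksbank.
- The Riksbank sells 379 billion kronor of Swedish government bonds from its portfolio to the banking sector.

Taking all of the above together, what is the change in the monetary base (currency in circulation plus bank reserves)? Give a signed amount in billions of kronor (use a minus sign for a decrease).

-499 billion

Riksbank balance sheet:
  Assets:      Securities −379B, Loans to banks −41B
  Liabilities: Bank reserves −973B, Currency in circulation +474B, Government deposits +79B
Monetary base = currency + reserves: +474B + (−973B) = -499 billion.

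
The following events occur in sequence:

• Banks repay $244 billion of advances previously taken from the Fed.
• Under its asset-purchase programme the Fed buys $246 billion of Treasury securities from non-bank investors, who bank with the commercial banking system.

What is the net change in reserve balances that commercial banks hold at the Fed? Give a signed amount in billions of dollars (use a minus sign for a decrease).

Fed balance sheet:
  Assets:      Securities +$246B, Loans to banks −$244B
  Liabilities: Bank reserves +$2B
Commercial banking system:
  Assets:      Reserves at CB +$2B
  Liabilities: Checkable deposits +$246B, Borrowings from CB −$244B
So the change in reserve balances that commercial banks hold at the Fed is +$2 billion.

+$2 billion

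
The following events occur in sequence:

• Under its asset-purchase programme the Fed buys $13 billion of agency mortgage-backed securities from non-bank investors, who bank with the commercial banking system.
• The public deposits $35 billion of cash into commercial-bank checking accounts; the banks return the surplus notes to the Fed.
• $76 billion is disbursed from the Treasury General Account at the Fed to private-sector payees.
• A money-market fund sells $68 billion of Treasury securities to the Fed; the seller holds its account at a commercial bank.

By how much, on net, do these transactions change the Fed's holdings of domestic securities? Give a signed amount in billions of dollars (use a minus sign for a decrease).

Fed balance sheet:
  Assets:      Securities +$81B
  Liabilities: Bank reserves +$192B, Currency in circulation −$35B, Government deposits −$76B
So the change in the Fed's holdings of domestic securities is +$81 billion.

+$81 billion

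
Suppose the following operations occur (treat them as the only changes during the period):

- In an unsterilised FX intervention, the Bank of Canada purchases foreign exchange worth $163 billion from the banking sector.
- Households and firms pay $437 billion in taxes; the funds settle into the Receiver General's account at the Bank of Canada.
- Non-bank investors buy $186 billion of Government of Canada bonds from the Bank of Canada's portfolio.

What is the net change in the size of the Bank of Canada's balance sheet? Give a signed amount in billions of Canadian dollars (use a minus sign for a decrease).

FX purchase $163 billion: a Bank of Canada asset is acquired → +$163B.
Government account inflow $437 billion: only the composition of liabilities changes → 0.
Asset sale (to non-banks) $186 billion: a Bank of Canada asset is shed → −$186B.
Net: 163 + 0 − 186 = -$23 billion.

-$23 billion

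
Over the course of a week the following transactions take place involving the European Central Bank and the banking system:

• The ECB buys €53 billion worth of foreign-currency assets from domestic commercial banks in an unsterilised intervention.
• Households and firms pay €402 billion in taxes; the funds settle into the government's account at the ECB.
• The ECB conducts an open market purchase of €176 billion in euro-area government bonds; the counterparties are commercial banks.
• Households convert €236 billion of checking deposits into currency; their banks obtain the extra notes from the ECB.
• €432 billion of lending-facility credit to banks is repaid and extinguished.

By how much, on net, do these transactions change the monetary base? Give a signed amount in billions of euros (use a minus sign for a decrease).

-€605 billion

FX purchase €53 billion: ECB balance sheet expands → +€53B.
Government account inflow €402 billion: reserves shift to a non-base liability → −€402B.
OMO purchase (from banks) €176 billion: ECB balance sheet expands → +€176B.
Currency withdrawal €236 billion: just a shift between currency and reserves — both are base money → 0.
Discount-window repayment €432 billion: ECB balance sheet contracts → −€432B.
Net: 53 − 402 + 176 + 0 − 432 = -€605 billion.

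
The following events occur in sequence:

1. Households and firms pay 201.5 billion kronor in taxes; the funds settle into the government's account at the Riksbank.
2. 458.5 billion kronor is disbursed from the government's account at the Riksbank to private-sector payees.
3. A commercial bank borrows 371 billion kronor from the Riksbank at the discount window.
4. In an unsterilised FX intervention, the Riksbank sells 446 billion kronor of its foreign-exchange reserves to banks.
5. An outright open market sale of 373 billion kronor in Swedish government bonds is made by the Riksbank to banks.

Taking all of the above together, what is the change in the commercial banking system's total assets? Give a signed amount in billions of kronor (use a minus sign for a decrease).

+628 billion

Riksbank balance sheet:
  Assets:      Securities −373B, Loans to banks +371B, Foreign assets −446B
  Liabilities: Bank reserves −191B, Government deposits −257B
Commercial banking system:
  Assets:      Reserves at CB −191B, Securities +373B, Foreign assets +446B
  Liabilities: Checkable deposits +257B, Borrowings from CB +371B
Change in total bank assets = +628 billion.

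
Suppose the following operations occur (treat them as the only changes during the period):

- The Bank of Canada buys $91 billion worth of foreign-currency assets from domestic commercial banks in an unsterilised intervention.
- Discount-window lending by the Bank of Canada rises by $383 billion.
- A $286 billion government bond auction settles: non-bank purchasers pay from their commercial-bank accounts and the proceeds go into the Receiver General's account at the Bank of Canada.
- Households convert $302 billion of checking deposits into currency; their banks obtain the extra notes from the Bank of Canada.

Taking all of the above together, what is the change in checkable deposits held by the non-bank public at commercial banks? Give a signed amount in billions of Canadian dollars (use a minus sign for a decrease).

-$588 billion

FX purchase $91 billion: the counterparty is a bank, so public deposits are unchanged → 0.
Discount-window loan $383 billion: the counterparty is a bank, so public deposits are unchanged → 0.
Government account inflow $286 billion: non-bank counterparties' bank balances fall → −$286B.
Currency withdrawal $302 billion: non-bank counterparties' bank balances fall → −$302B.
Net: 0 + 0 − 286 − 302 = -$588 billion.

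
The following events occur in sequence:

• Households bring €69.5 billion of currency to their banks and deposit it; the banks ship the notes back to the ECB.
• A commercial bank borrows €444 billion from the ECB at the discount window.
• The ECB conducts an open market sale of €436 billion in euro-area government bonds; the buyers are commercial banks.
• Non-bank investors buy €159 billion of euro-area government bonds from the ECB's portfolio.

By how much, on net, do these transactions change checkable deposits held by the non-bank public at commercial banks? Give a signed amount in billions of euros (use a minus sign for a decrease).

Currency deposit €69.5 billion: non-bank counterparties' bank balances rise → +€69.5B.
Discount-window loan €444 billion: the counterparty is a bank, so public deposits are unchanged → 0.
OMO sale (to banks) €436 billion: the counterparty is a bank, so public deposits are unchanged → 0.
Asset sale (to non-banks) €159 billion: non-bank counterparties' bank balances fall → −€159B.
Net: 69.5 + 0 + 0 − 159 = -€89.5 billion.

-€89.5 billion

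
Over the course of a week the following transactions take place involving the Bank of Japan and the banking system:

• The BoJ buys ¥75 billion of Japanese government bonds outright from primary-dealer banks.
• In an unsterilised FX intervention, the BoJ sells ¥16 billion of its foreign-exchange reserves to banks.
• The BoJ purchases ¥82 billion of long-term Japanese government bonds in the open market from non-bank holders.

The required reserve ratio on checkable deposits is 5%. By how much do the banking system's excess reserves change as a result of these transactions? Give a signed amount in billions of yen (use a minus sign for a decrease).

+¥136.9 billion

OMO purchase (from banks) ¥75 billion: reserves +¥75B, deposits 0.
FX sale ¥16 billion: reserves −¥16B, deposits 0.
Asset purchase (from non-banks) ¥82 billion: reserves +¥82B, deposits +¥82B.
Totals: Δreserves = +¥141B, Δdeposits = +¥82B.
Δrequired reserves = 5% × +¥82B = +¥4.1B.
Δexcess reserves = Δreserves − Δrequired = +¥141B − (+¥4.1B) = +¥136.9 billion.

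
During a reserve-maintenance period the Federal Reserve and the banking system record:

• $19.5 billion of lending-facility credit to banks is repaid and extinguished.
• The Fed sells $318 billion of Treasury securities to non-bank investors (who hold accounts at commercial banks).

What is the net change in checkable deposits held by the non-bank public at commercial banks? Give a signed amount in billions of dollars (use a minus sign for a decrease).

Discount-window repayment $19.5 billion: the counterparty is a bank, so public deposits are unchanged → 0.
Asset sale (to non-banks) $318 billion: non-bank counterparties' bank balances fall → −$318B.
Net: 0 − 318 = -$318 billion.

-$318 billion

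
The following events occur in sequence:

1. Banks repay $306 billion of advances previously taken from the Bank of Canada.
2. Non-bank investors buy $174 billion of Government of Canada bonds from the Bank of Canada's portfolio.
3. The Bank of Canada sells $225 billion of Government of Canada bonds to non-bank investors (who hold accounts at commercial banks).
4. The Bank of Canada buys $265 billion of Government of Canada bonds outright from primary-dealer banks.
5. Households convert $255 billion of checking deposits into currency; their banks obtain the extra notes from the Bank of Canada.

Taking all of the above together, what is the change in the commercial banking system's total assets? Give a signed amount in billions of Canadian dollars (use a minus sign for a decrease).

Discount-window repayment $306 billion: bank balance sheets shrink → −$306B.
Asset sale (to non-banks) $174 billion: bank balance sheets shrink → −$174B.
Asset sale (to non-banks) $225 billion: bank balance sheets shrink → −$225B.
OMO purchase (from banks) $265 billion: just an asset swap on bank balance sheets → 0.
Currency withdrawal $255 billion: bank balance sheets shrink → −$255B.
Net: −306 − 174 − 225 + 0 − 255 = -$960 billion.

-$960 billion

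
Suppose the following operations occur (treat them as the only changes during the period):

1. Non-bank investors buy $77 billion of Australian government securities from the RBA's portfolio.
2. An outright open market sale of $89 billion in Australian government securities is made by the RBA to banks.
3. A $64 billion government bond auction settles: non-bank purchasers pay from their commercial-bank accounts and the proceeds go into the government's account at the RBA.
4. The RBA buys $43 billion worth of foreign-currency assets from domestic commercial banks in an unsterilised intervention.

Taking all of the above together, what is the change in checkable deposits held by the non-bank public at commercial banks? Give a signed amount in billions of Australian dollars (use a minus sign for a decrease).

-$141 billion

Asset sale (to non-banks) $77 billion: non-bank counterparties' bank balances fall → −$77B.
OMO sale (to banks) $89 billion: the counterparty is a bank, so public deposits are unchanged → 0.
Government account inflow $64 billion: non-bank counterparties' bank balances fall → −$64B.
FX purchase $43 billion: the counterparty is a bank, so public deposits are unchanged → 0.
Net: −77 + 0 − 64 + 0 = -$141 billion.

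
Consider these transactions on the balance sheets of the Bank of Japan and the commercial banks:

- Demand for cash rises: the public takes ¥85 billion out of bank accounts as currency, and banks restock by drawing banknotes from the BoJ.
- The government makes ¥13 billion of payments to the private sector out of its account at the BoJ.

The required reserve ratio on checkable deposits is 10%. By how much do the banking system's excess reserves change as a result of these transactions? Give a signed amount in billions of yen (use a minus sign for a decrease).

-¥64.8 billion

Currency withdrawal ¥85 billion: reserves −¥85B, deposits −¥85B.
Government spending ¥13 billion: reserves +¥13B, deposits +¥13B.
Totals: Δreserves = −¥72B, Δdeposits = −¥72B.
Δrequired reserves = 10% × −¥72B = −¥7.2B.
Δexcess reserves = Δreserves − Δrequired = −¥72B − (−¥7.2B) = -¥64.8 billion.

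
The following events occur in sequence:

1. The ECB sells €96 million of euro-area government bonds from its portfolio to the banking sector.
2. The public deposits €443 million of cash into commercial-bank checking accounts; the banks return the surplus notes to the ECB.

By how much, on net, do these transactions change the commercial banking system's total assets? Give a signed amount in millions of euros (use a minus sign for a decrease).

+€443 million

OMO sale (to banks) €96 million: just an asset swap on bank balance sheets → 0.
Currency deposit €443 million: bank balance sheets expand → +€443M.
Net: 0 + 443 = +€443 million.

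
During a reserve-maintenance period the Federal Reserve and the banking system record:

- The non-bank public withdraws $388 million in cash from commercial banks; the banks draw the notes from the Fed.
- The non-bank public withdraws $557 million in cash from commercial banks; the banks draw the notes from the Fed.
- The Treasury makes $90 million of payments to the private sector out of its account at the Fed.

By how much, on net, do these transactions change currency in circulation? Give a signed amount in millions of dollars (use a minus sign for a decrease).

+$945 million

Fed balance sheet:
  Assets:      no change
  Liabilities: Bank reserves −$855M, Currency in circulation +$945M, Government deposits −$90M
So the change in currency in circulation is +$945 million.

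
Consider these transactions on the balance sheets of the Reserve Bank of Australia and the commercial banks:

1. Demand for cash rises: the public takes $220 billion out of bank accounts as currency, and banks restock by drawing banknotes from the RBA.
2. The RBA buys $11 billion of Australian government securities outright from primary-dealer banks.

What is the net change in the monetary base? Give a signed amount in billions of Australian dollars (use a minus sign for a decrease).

Currency withdrawal $220 billion: just a shift between currency and reserves — both are base money → 0.
OMO purchase (from banks) $11 billion: RBA balance sheet expands → +$11B.
Net: 0 + 11 = +$11 billion.

+$11 billion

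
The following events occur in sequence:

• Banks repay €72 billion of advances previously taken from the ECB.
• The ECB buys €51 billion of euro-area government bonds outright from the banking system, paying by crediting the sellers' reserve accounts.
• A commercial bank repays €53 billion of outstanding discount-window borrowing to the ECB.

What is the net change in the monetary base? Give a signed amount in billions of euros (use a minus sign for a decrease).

Discount-window repayment €72 billion: ECB balance sheet contracts → −€72B.
OMO purchase (from banks) €51 billion: ECB balance sheet expands → +€51B.
Discount-window repayment €53 billion: ECB balance sheet contracts → −€53B.
Net: −72 + 51 − 53 = -€74 billion.

-€74 billion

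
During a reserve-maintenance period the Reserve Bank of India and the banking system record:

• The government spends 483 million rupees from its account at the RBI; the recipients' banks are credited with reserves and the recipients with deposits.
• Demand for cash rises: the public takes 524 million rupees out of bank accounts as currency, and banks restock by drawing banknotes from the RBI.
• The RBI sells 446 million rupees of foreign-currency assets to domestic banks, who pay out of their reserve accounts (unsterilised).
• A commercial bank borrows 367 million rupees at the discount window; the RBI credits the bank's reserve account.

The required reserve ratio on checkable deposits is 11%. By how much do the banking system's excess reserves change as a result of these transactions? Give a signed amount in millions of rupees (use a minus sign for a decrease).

Government spending 483 million rupees: reserves +483M, deposits +483M.
Currency withdrawal 524 million rupees: reserves −524M, deposits −524M.
FX sale 446 million rupees: reserves −446M, deposits 0.
Discount-window loan 367 million rupees: reserves +367M, deposits 0.
Totals: Δreserves = −120M, Δdeposits = −41M.
Δrequired reserves = 11% × −41M = −4.51M.
Δexcess reserves = Δreserves − Δrequired = −120M − (−4.51M) = -115.49 million.

-115.49 million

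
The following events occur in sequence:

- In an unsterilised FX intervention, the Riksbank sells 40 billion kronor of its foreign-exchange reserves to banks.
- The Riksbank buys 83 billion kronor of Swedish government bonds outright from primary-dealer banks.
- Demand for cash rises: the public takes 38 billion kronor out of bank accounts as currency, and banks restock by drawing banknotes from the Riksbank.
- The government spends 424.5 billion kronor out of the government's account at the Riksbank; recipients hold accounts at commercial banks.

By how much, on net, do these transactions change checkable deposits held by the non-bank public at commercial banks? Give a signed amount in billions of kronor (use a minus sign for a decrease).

+386.5 billion

FX sale 40 billion kronor: the counterparty is a bank, so public deposits are unchanged → 0.
OMO purchase (from banks) 83 billion kronor: the counterparty is a bank, so public deposits are unchanged → 0.
Currency withdrawal 38 billion kronor: non-bank counterparties' bank balances fall → −38B.
Government spending 424.5 billion kronor: non-bank counterparties' bank balances rise → +424.5B.
Net: 0 + 0 − 38 + 424.5 = +386.5 billion.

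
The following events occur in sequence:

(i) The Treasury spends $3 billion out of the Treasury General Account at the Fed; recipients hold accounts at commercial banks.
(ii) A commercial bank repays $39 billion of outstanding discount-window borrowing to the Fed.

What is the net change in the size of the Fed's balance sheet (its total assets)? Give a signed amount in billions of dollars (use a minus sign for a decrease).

Government spending $3 billion: only the composition of liabilities changes → 0.
Discount-window repayment $39 billion: a Fed asset is shed → −$39B.
Net: 0 − 39 = -$39 billion.

-$39 billion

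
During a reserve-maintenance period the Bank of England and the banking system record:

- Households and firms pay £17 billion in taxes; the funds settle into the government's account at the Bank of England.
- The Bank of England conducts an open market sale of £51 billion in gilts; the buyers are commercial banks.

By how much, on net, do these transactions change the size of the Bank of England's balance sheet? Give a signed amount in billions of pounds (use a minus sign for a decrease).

-£51 billion

Government account inflow £17 billion: only the composition of liabilities changes → 0.
OMO sale (to banks) £51 billion: a Bank of England asset is shed → −£51B.
Net: 0 − 51 = -£51 billion.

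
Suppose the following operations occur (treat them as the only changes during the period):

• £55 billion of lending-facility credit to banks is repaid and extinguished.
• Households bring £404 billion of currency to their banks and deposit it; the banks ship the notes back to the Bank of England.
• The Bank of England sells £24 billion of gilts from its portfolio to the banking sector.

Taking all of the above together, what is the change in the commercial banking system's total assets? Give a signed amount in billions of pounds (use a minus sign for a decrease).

+£349 billion

Discount-window repayment £55 billion: bank balance sheets shrink → −£55B.
Currency deposit £404 billion: bank balance sheets expand → +£404B.
OMO sale (to banks) £24 billion: just an asset swap on bank balance sheets → 0.
Net: −55 + 404 + 0 = +£349 billion.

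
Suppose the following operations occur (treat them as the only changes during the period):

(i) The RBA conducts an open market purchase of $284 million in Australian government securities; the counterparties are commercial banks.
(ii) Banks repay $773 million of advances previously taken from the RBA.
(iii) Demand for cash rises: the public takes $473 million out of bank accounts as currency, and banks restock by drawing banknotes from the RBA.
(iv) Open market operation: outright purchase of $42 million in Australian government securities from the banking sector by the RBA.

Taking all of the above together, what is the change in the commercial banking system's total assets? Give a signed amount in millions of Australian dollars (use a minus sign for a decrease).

RBA balance sheet:
  Assets:      Securities +$326M, Loans to banks −$773M
  Liabilities: Bank reserves −$920M, Currency in circulation +$473M
Commercial banking system:
  Assets:      Reserves at CB −$920M, Securities −$326M
  Liabilities: Checkable deposits −$473M, Borrowings from CB −$773M
Change in total bank assets = -$1246 million.

-$1246 million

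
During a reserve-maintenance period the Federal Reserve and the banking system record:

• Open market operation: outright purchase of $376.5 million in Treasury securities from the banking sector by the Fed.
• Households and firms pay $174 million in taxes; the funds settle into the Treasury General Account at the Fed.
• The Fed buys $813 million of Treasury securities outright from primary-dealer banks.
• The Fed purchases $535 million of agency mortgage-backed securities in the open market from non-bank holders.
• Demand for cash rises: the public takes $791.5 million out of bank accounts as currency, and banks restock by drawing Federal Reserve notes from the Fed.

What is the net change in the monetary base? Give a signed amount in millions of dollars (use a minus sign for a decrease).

OMO purchase (from banks) $376.5 million: Fed balance sheet expands → +$376.5M.
Government account inflow $174 million: reserves shift to a non-base liability → −$174M.
OMO purchase (from banks) $813 million: Fed balance sheet expands → +$813M.
Asset purchase (from non-banks) $535 million: Fed balance sheet expands → +$535M.
Currency withdrawal $791.5 million: just a shift between currency and reserves — both are base money → 0.
Net: 376.5 − 174 + 813 + 535 + 0 = +$1550.5 million.

+$1550.5 million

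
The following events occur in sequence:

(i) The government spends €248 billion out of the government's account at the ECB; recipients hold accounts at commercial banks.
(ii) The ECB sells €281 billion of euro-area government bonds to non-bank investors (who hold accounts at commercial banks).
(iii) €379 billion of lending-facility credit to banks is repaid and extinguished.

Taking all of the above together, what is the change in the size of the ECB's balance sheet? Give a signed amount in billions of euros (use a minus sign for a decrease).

-€660 billion

ECB balance sheet:
  Assets:      Securities −€281B, Loans to banks −€379B
  Liabilities: Bank reserves −€412B, Government deposits −€248B
Commercial banking system:
  Assets:      Reserves at CB −€412B
  Liabilities: Checkable deposits −€33B, Borrowings from CB −€379B
Change in total ECB assets = -€660 billion.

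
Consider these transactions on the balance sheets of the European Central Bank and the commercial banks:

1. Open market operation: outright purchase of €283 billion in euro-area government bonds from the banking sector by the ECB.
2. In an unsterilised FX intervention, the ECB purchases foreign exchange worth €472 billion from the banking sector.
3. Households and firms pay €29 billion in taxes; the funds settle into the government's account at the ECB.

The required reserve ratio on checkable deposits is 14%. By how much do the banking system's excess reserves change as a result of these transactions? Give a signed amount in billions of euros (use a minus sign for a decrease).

+€730.06 billion

OMO purchase (from banks) €283 billion: reserves +€283B, deposits 0.
FX purchase €472 billion: reserves +€472B, deposits 0.
Government account inflow €29 billion: reserves −€29B, deposits −€29B.
Totals: Δreserves = +€726B, Δdeposits = −€29B.
Δrequired reserves = 14% × −€29B = −€4.06B.
Δexcess reserves = Δreserves − Δrequired = +€726B − (−€4.06B) = +€730.06 billion.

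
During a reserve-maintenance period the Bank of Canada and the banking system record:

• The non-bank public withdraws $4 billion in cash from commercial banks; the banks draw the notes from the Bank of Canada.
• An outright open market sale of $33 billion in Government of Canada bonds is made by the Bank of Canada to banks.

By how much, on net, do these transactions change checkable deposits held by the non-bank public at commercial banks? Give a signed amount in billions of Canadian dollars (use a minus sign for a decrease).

Bank of Canada balance sheet:
  Assets:      Securities −$33B
  Liabilities: Bank reserves −$37B, Currency in circulation +$4B
Commercial banking system:
  Assets:      Reserves at CB −$37B, Securities +$33B
  Liabilities: Checkable deposits −$4B
So the change in checkable deposits held by the non-bank public at commercial banks is -$4 billion.

-$4 billion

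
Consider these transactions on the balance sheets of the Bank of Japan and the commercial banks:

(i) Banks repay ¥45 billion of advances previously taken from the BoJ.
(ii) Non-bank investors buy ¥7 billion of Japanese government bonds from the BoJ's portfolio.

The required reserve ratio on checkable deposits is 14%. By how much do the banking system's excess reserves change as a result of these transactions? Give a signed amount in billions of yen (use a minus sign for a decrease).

Discount-window repayment ¥45 billion: reserves −¥45B, deposits 0.
Asset sale (to non-banks) ¥7 billion: reserves −¥7B, deposits −¥7B.
Totals: Δreserves = −¥52B, Δdeposits = −¥7B.
Δrequired reserves = 14% × −¥7B = −¥0.98B.
Δexcess reserves = Δreserves − Δrequired = −¥52B − (−¥0.98B) = -¥51.02 billion.

-¥51.02 billion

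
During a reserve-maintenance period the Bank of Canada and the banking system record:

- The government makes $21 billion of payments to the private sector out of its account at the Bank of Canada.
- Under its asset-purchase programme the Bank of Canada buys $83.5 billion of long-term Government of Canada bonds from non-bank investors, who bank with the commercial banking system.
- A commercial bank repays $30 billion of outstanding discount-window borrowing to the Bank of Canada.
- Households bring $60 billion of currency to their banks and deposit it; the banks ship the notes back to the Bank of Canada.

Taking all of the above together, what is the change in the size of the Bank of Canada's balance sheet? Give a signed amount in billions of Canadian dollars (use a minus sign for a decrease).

+$53.5 billion

Bank of Canada balance sheet:
  Assets:      Securities +$83.5B, Loans to banks −$30B
  Liabilities: Bank reserves +$134.5B, Currency in circulation −$60B, Government deposits −$21B
Commercial banking system:
  Assets:      Reserves at CB +$134.5B
  Liabilities: Checkable deposits +$164.5B, Borrowings from CB −$30B
Change in total Bank of Canada assets = +$53.5 billion.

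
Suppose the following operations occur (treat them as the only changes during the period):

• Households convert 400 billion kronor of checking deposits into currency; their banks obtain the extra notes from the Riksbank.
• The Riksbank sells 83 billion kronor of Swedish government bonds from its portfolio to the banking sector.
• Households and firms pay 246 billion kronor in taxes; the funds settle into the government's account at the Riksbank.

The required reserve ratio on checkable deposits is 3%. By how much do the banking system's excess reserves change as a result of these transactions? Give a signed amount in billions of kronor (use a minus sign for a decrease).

Currency withdrawal 400 billion kronor: reserves −400B, deposits −400B.
OMO sale (to banks) 83 billion kronor: reserves −83B, deposits 0.
Government account inflow 246 billion kronor: reserves −246B, deposits −246B.
Totals: Δreserves = −729B, Δdeposits = −646B.
Δrequired reserves = 3% × −646B = −19.38B.
Δexcess reserves = Δreserves − Δrequired = −729B − (−19.38B) = -709.62 billion.

-709.62 billion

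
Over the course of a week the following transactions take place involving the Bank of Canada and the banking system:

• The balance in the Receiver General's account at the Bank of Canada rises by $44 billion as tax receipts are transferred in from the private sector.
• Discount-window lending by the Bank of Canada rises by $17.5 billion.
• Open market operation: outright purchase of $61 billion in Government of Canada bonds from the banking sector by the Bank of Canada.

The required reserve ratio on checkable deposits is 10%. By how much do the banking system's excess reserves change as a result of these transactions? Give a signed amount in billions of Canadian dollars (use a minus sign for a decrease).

+$38.9 billion

Government account inflow $44 billion: reserves −$44B, deposits −$44B.
Discount-window loan $17.5 billion: reserves +$17.5B, deposits 0.
OMO purchase (from banks) $61 billion: reserves +$61B, deposits 0.
Totals: Δreserves = +$34.5B, Δdeposits = −$44B.
Δrequired reserves = 10% × −$44B = −$4.4B.
Δexcess reserves = Δreserves − Δrequired = +$34.5B − (−$4.4B) = +$38.9 billion.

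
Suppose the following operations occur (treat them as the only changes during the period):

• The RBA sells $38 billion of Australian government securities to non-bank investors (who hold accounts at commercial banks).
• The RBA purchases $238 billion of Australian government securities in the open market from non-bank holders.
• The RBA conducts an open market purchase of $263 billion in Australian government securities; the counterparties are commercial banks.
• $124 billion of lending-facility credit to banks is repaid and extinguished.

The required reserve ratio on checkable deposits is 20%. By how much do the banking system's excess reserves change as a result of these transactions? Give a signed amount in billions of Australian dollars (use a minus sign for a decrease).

+$299 billion

Asset sale (to non-banks) $38 billion: reserves −$38B, deposits −$38B.
Asset purchase (from non-banks) $238 billion: reserves +$238B, deposits +$238B.
OMO purchase (from banks) $263 billion: reserves +$263B, deposits 0.
Discount-window repayment $124 billion: reserves −$124B, deposits 0.
Totals: Δreserves = +$339B, Δdeposits = +$200B.
Δrequired reserves = 20% × +$200B = +$40B.
Δexcess reserves = Δreserves − Δrequired = +$339B − (+$40B) = +$299 billion.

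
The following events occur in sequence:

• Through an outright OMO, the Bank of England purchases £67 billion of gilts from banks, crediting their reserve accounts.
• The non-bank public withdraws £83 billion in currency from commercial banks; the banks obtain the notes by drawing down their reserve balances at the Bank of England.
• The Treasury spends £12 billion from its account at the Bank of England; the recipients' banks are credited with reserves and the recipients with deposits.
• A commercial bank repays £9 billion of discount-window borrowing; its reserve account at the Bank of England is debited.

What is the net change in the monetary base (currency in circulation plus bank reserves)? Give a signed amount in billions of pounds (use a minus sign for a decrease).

+£70 billion

Bank of England balance sheet:
  Assets:      Securities +£67B, Loans to banks −£9B
  Liabilities: Bank reserves −£13B, Currency in circulation +£83B, Government deposits −£12B
Monetary base = currency + reserves: +£83B + (−£13B) = +£70 billion.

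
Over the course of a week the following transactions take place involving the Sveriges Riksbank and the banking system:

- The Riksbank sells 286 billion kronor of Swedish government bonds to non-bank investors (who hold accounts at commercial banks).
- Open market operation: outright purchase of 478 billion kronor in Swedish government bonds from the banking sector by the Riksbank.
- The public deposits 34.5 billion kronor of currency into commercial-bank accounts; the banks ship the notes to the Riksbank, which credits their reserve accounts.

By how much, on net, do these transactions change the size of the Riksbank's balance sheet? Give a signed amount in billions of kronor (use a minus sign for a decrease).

Riksbank balance sheet:
  Assets:      Securities +192B
  Liabilities: Bank reserves +226.5B, Currency in circulation −34.5B
Change in total Riksbank assets = +192 billion.

+192 billion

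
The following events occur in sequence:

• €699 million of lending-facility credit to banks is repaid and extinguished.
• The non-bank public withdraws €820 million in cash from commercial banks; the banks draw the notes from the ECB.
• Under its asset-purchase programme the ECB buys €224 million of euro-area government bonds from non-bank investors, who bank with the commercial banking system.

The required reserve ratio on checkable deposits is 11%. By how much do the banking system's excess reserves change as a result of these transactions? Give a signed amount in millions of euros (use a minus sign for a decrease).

Discount-window repayment €699 million: reserves −€699M, deposits 0.
Currency withdrawal €820 million: reserves −€820M, deposits −€820M.
Asset purchase (from non-banks) €224 million: reserves +€224M, deposits +€224M.
Totals: Δreserves = −€1295M, Δdeposits = −€596M.
Δrequired reserves = 11% × −€596M = −€65.56M.
Δexcess reserves = Δreserves − Δrequired = −€1295M − (−€65.56M) = -€1229.44 million.

-€1229.44 million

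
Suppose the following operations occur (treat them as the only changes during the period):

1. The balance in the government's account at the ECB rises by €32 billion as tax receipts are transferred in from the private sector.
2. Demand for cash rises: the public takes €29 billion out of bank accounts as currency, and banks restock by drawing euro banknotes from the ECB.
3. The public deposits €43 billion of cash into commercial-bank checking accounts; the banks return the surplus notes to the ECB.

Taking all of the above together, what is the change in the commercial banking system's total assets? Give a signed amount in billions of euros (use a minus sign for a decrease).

Government account inflow €32 billion: bank balance sheets shrink → −€32B.
Currency withdrawal €29 billion: bank balance sheets shrink → −€29B.
Currency deposit €43 billion: bank balance sheets expand → +€43B.
Net: −32 − 29 + 43 = -€18 billion.

-€18 billion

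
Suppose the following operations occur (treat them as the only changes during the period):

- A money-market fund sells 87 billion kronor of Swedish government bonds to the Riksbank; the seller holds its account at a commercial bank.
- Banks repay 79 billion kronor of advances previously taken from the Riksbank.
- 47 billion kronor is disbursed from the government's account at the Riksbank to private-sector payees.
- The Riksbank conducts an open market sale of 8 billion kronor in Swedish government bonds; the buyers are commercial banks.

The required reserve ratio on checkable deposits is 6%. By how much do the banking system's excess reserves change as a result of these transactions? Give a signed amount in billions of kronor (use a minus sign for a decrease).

+38.96 billion

Asset purchase (from non-banks) 87 billion kronor: reserves +87B, deposits +87B.
Discount-window repayment 79 billion kronor: reserves −79B, deposits 0.
Government spending 47 billion kronor: reserves +47B, deposits +47B.
OMO sale (to banks) 8 billion kronor: reserves −8B, deposits 0.
Totals: Δreserves = +47B, Δdeposits = +134B.
Δrequired reserves = 6% × +134B = +8.04B.
Δexcess reserves = Δreserves − Δrequired = +47B − (+8.04B) = +38.96 billion.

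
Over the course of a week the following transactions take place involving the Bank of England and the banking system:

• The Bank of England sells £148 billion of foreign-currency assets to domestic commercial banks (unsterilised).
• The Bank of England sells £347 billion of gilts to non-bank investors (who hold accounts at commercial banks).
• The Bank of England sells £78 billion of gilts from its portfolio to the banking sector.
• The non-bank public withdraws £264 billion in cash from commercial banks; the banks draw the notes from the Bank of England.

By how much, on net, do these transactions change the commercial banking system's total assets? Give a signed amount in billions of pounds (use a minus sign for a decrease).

-£611 billion

Bank of England balance sheet:
  Assets:      Securities −£425B, Foreign assets −£148B
  Liabilities: Bank reserves −£837B, Currency in circulation +£264B
Commercial banking system:
  Assets:      Reserves at CB −£837B, Securities +£78B, Foreign assets +£148B
  Liabilities: Checkable deposits −£611B
Change in total bank assets = -£611 billion.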